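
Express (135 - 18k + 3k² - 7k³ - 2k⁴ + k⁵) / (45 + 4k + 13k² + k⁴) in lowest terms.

Euclidean algorithm in ℚ[k]:
  k⁵ - 2k⁴ - 7k³ + 3k² - 18k + 135 = (k - 2)(k⁴ + 13k² + 4k + 45) + (-20k³ + 25k² - 55k + 225)
  k⁴ + 13k² + 4k + 45 = (-(1/20)k - 1/16)(-20k³ + 25k² - 55k + 225) + ((189/16)k² + (189/16)k + 945/16)
  -20k³ + 25k² - 55k + 225 = (-(320/189)k + 80/21)((189/16)k² + (189/16)k + 945/16) + (0)
Last nonzero remainder: (189/16)k² + (189/16)k + 945/16. Dividing through by 189/16 gives the monic gcd k² + k + 5.
Cancel k² + k + 5 from numerator and denominator to get the reduced form.

(27 - 9k - 3k² + k³)/(9 - k + k²)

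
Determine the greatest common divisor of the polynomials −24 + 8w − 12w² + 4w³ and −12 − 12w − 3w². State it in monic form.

Repeated division with remainder:
  4w³ − 12w² + 8w − 24 = (−(4/3)w + 28/3)(−3w² − 12w − 12) + (104w + 88)
  −3w² − 12w − 12 = (−(3/104)w − 123/1352)(104w + 88) + (−675/169)
  104w + 88 = (−(17576/675)w − 14872/675)(−675/169) + (0)
The last nonzero remainder is the constant −675/169, so the polynomials are coprime and gcd = 1.

1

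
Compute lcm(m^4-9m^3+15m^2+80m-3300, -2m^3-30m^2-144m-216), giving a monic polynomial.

Apply the Euclidean algorithm:
  m^4-9m^3+15m^2+80m-3300 = (-(1/2)m+12)(-2m^3-30m^2-144m-216) + (303m^2+1700m-708)
  -2m^3-30m^2-144m-216 = (-(2/303)m-5690/91809)(303m^2+1700m-708) + (-(3976544/91809)m-7953088/30603)
  303m^2+1700m-708 = (-(27818127/3976544)m+5416731/1988272)(-(3976544/91809)m-7953088/30603) + (0)
Last nonzero remainder: -(3976544/91809)m-7953088/30603. Dividing through by -3976544/91809 gives the monic gcd m+6.
Then lcm(f, g) = f·g / gcd(f, g); expanding and making the result monic gives the answer.

m^6-48m^4+53m^3-2310m^2-28260m-59400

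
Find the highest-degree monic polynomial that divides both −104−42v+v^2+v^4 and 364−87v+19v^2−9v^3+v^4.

By polynomial division,
  v^4+v^2−42v−104 = (v^4−9v^3+19v^2−87v+364) + (9v^3−18v^2+45v−468)
  v^4−9v^3+19v^2−87v+364 = ((1/9)v−7/9)(9v^3−18v^2+45v−468) + (0)
Last nonzero remainder: 9v^3−18v^2+45v−468. Dividing through by 9 gives the monic gcd v^3−2v^2+5v−52.

−52+5v−2v^2+v^3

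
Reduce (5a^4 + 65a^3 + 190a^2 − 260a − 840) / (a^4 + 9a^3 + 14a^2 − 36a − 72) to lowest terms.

(5a + 35)/(a + 3)

By polynomial division,
  5a^4 + 65a^3 + 190a^2 − 260a − 840 = (5)(a^4 + 9a^3 + 14a^2 − 36a − 72) + (20a^3 + 120a^2 − 80a − 480)
  a^4 + 9a^3 + 14a^2 − 36a − 72 = ((1/20)a + 3/20)(20a^3 + 120a^2 − 80a − 480) + (0)
Last nonzero remainder: 20a^3 + 120a^2 − 80a − 480. Dividing through by 20 gives the monic gcd a^3 + 6a^2 − 4a − 24.
Cancel a^3 + 6a^2 − 4a − 24 from numerator and denominator to get the reduced form.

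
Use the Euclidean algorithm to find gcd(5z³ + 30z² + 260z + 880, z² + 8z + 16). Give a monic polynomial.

z + 4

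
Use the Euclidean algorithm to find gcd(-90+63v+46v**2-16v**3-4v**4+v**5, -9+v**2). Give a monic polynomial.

-9+v**2

By polynomial division,
  v**5-4v**4-16v**3+46v**2+63v-90 = (v**3-4v**2-7v+10)(v**2-9) + (0)
The last nonzero remainder v**2-9 is already monic.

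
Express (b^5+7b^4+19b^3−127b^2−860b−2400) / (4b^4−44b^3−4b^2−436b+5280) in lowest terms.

Repeated division with remainder:
  b^5+7b^4+19b^3−127b^2−860b−2400 = ((1/4)b+9/2)(4b^4−44b^3−4b^2−436b+5280) + (218b^3−218b−26160)
  4b^4−44b^3−4b^2−436b+5280 = ((2/109)b−22/109)(218b^3−218b−26160) + (0)
Last nonzero remainder: 218b^3−218b−26160. Dividing through by 218 gives the monic gcd b^3−b−120.
Cancel b^3−b−120 from numerator and denominator to get the reduced form.

(b^2+7b+20)/(4b−44)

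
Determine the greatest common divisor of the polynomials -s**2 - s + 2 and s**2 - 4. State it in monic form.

s + 2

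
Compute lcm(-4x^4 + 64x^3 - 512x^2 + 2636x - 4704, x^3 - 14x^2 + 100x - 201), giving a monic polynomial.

Repeated division with remainder:
  -4x^4 + 64x^3 - 512x^2 + 2636x - 4704 = (-4x + 8)(x^3 - 14x^2 + 100x - 201) + (1032x - 3096)
  x^3 - 14x^2 + 100x - 201 = ((1/1032)x^2 - (11/1032)x + 67/1032)(1032x - 3096) + (0)
Last nonzero remainder: 1032x - 3096. Dividing through by 1032 gives the monic gcd x - 3.
Then lcm(f, g) = f·g / gcd(f, g); expanding and making the result monic gives the answer.

x^6 - 27x^5 + 371x^4 - 3139x^3 + 17001x^2 - 57089x + 78792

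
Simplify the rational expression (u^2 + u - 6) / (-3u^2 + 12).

Apply the Euclidean algorithm:
  u^2 + u - 6 = (-1/3)(-3u^2 + 12) + (u - 2)
  -3u^2 + 12 = (-3u - 6)(u - 2) + (0)
The last nonzero remainder u - 2 is already monic.
Cancel u - 2 from numerator and denominator to get the reduced form.

(-u - 3)/(3u + 6)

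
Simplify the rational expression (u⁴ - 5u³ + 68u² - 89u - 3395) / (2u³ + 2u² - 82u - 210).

(u² - 3u + 97)/(2u + 6)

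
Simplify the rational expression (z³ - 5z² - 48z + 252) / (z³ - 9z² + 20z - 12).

(z² + z - 42)/(z² - 3z + 2)

By polynomial division,
  z³ - 5z² - 48z + 252 = (z³ - 9z² + 20z - 12) + (4z² - 68z + 264)
  z³ - 9z² + 20z - 12 = ((1/4)z + 2)(4z² - 68z + 264) + (90z - 540)
  4z² - 68z + 264 = ((2/45)z - 22/45)(90z - 540) + (0)
Last nonzero remainder: 90z - 540. Dividing through by 90 gives the monic gcd z - 6.
Cancel z - 6 from numerator and denominator to get the reduced form.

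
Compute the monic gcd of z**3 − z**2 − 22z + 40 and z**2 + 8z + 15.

Repeated division with remainder:
  z**3 − z**2 − 22z + 40 = (z − 9)(z**2 + 8z + 15) + (35z + 175)
  z**2 + 8z + 15 = ((1/35)z + 3/35)(35z + 175) + (0)
Last nonzero remainder: 35z + 175. Dividing through by 35 gives the monic gcd z + 5.

z + 5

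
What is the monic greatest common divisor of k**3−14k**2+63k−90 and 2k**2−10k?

k−5

Apply the Euclidean algorithm:
  k**3−14k**2+63k−90 = ((1/2)k−9/2)(2k**2−10k) + (18k−90)
  2k**2−10k = ((1/9)k)(18k−90) + (0)
Last nonzero remainder: 18k−90. Dividing through by 18 gives the monic gcd k−5.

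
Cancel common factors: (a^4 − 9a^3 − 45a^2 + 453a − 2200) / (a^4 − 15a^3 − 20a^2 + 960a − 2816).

(a^2 − 6a + 25)/(a^2 − 12a + 32)

Repeated division with remainder:
  a^4 − 9a^3 − 45a^2 + 453a − 2200 = (a^4 − 15a^3 − 20a^2 + 960a − 2816) + (6a^3 − 25a^2 − 507a + 616)
  a^4 − 15a^3 − 20a^2 + 960a − 2816 = ((1/6)a − 65/36)(6a^3 − 25a^2 − 507a + 616) + ((697/36)a^2 − (697/12)a − 15334/9)
  6a^3 − 25a^2 − 507a + 616 = ((216/697)a − 252/697)((697/36)a^2 − (697/12)a − 15334/9) + (0)
Last nonzero remainder: (697/36)a^2 − (697/12)a − 15334/9. Dividing through by 697/36 gives the monic gcd a^2 − 3a − 88.
Cancel a^2 − 3a − 88 from numerator and denominator to get the reduced form.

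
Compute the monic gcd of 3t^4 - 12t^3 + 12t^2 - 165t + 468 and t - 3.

t - 3

Euclidean algorithm in ℚ[t]:
  3t^4 - 12t^3 + 12t^2 - 165t + 468 = (3t^3 - 3t^2 + 3t - 156)(t - 3) + (0)
The last nonzero remainder t - 3 is already monic.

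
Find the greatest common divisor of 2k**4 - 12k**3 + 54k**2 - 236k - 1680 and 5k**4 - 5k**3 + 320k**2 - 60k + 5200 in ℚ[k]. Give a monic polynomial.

k**2 - 2k + 40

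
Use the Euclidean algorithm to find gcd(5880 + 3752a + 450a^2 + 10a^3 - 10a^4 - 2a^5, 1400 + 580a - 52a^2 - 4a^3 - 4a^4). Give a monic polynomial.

70 + 43a + 6a^2 + a^3

By polynomial division,
  -2a^5 - 10a^4 + 10a^3 + 450a^2 + 3752a + 5880 = ((1/2)a + 2)(-4a^4 - 4a^3 - 52a^2 + 580a + 1400) + (44a^3 + 264a^2 + 1892a + 3080)
  -4a^4 - 4a^3 - 52a^2 + 580a + 1400 = (-(1/11)a + 5/11)(44a^3 + 264a^2 + 1892a + 3080) + (0)
Last nonzero remainder: 44a^3 + 264a^2 + 1892a + 3080. Dividing through by 44 gives the monic gcd a^3 + 6a^2 + 43a + 70.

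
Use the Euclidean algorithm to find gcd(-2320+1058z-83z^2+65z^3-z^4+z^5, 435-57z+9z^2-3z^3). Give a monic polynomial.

29+2z+z^2

Repeated division with remainder:
  z^5-z^4+65z^3-83z^2+1058z-2320 = (-(1/3)z^2-(2/3)z-52/3)(-3z^3+9z^2-57z+435) + (180z^2+360z+5220)
  -3z^3+9z^2-57z+435 = (-(1/60)z+1/12)(180z^2+360z+5220) + (0)
Last nonzero remainder: 180z^2+360z+5220. Dividing through by 180 gives the monic gcd z^2+2z+29.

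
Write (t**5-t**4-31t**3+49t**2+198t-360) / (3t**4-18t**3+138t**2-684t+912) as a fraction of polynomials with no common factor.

(t**3+5t**2-9t-45)/(3t**2+114)

By polynomial division,
  t**5-t**4-31t**3+49t**2+198t-360 = ((1/3)t+5/3)(3t**4-18t**3+138t**2-684t+912) + (-47t**3+47t**2+1034t-1880)
  3t**4-18t**3+138t**2-684t+912 = (-(3/47)t+15/47)(-47t**3+47t**2+1034t-1880) + (189t**2-1134t+1512)
  -47t**3+47t**2+1034t-1880 = (-(47/189)t-235/189)(189t**2-1134t+1512) + (0)
Last nonzero remainder: 189t**2-1134t+1512. Dividing through by 189 gives the monic gcd t**2-6t+8.
Cancel t**2-6t+8 from numerator and denominator to get the reduced form.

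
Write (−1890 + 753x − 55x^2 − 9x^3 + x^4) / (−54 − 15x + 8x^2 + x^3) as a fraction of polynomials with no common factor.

(−210 + 107x − 18x^2 + x^3)/(−6 − x + x^2)

Euclidean algorithm in ℚ[x]:
  x^4 − 9x^3 − 55x^2 + 753x − 1890 = (x − 17)(x^3 + 8x^2 − 15x − 54) + (96x^2 + 552x − 2808)
  x^3 + 8x^2 − 15x − 54 = ((1/96)x + 3/128)(96x^2 + 552x − 2808) + ((21/16)x + 189/16)
  96x^2 + 552x − 2808 = ((512/7)x − 1664/7)((21/16)x + 189/16) + (0)
Last nonzero remainder: (21/16)x + 189/16. Dividing through by 21/16 gives the monic gcd x + 9.
Cancel x + 9 from numerator and denominator to get the reduced form.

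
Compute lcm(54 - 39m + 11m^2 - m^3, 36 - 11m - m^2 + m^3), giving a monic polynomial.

Repeated division with remainder:
  -m^3 + 11m^2 - 39m + 54 = (-1)(m^3 - m^2 - 11m + 36) + (10m^2 - 50m + 90)
  m^3 - m^2 - 11m + 36 = ((1/10)m + 2/5)(10m^2 - 50m + 90) + (0)
Last nonzero remainder: 10m^2 - 50m + 90. Dividing through by 10 gives the monic gcd m^2 - 5m + 9.
Then lcm(f, g) = f·g / gcd(f, g); expanding and making the result monic gives the answer.

-216 + 102m - 5m^2 - 7m^3 + m^4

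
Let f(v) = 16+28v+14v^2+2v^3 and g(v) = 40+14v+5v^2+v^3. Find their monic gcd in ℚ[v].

4+v

Repeated division with remainder:
  2v^3+14v^2+28v+16 = (2)(v^3+5v^2+14v+40) + (4v^2-64)
  v^3+5v^2+14v+40 = ((1/4)v+5/4)(4v^2-64) + (30v+120)
  4v^2-64 = ((2/15)v-8/15)(30v+120) + (0)
Last nonzero remainder: 30v+120. Dividing through by 30 gives the monic gcd v+4.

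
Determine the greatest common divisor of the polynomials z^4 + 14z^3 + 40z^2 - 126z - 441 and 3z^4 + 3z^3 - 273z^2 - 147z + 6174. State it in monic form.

z^2 + 14z + 49

Repeated division with remainder:
  z^4 + 14z^3 + 40z^2 - 126z - 441 = (1/3)(3z^4 + 3z^3 - 273z^2 - 147z + 6174) + (13z^3 + 131z^2 - 77z - 2499)
  3z^4 + 3z^3 - 273z^2 - 147z + 6174 = ((3/13)z - 354/169)(13z^3 + 131z^2 - 77z - 2499) + ((3240/169)z^2 + (45360/169)z + 158760/169)
  13z^3 + 131z^2 - 77z - 2499 = ((2197/3240)z - 2873/1080)((3240/169)z^2 + (45360/169)z + 158760/169) + (0)
Last nonzero remainder: (3240/169)z^2 + (45360/169)z + 158760/169. Dividing through by 3240/169 gives the monic gcd z^2 + 14z + 49.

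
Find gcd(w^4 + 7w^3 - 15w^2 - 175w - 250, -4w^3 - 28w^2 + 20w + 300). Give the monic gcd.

Repeated division with remainder:
  w^4 + 7w^3 - 15w^2 - 175w - 250 = (-(1/4)w)(-4w^3 - 28w^2 + 20w + 300) + (-10w^2 - 100w - 250)
  -4w^3 - 28w^2 + 20w + 300 = ((2/5)w - 6/5)(-10w^2 - 100w - 250) + (0)
Last nonzero remainder: -10w^2 - 100w - 250. Dividing through by -10 gives the monic gcd w^2 + 10w + 25.

w^2 + 10w + 25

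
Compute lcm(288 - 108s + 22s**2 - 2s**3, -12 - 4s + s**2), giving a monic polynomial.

Repeated division with remainder:
  -2s**3 + 22s**2 - 108s + 288 = (-2s + 14)(s**2 - 4s - 12) + (-76s + 456)
  s**2 - 4s - 12 = (-(1/76)s - 1/38)(-76s + 456) + (0)
Last nonzero remainder: -76s + 456. Dividing through by -76 gives the monic gcd s - 6.
Then lcm(f, g) = f·g / gcd(f, g); expanding and making the result monic gives the answer.

-288 - 36s + 32s**2 - 9s**3 + s**4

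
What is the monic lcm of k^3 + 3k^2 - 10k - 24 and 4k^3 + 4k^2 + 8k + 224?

Euclidean algorithm in ℚ[k]:
  k^3 + 3k^2 - 10k - 24 = (1/4)(4k^3 + 4k^2 + 8k + 224) + (2k^2 - 12k - 80)
  4k^3 + 4k^2 + 8k + 224 = (2k + 14)(2k^2 - 12k - 80) + (336k + 1344)
  2k^2 - 12k - 80 = ((1/168)k - 5/84)(336k + 1344) + (0)
Last nonzero remainder: 336k + 1344. Dividing through by 336 gives the monic gcd k + 4.
Then lcm(f, g) = f·g / gcd(f, g); expanding and making the result monic gives the answer.

k^5 - 5k^3 + 48k^2 - 68k - 336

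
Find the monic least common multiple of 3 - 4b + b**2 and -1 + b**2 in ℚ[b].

3 - b - 3b**2 + b**3

Repeated division with remainder:
  b**2 - 4b + 3 = (b**2 - 1) + (-4b + 4)
  b**2 - 1 = (-(1/4)b - 1/4)(-4b + 4) + (0)
Last nonzero remainder: -4b + 4. Dividing through by -4 gives the monic gcd b - 1.
Then lcm(f, g) = f·g / gcd(f, g); expanding and making the result monic gives the answer.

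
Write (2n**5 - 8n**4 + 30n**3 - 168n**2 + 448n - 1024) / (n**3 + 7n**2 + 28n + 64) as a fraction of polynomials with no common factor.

Apply the Euclidean algorithm:
  2n**5 - 8n**4 + 30n**3 - 168n**2 + 448n - 1024 = (2n**2 - 22n + 128)(n**3 + 7n**2 + 28n + 64) + (-576n**2 - 1728n - 9216)
  n**3 + 7n**2 + 28n + 64 = (-(1/576)n - 1/144)(-576n**2 - 1728n - 9216) + (0)
Last nonzero remainder: -576n**2 - 1728n - 9216. Dividing through by -576 gives the monic gcd n**2 + 3n + 16.
Cancel n**2 + 3n + 16 from numerator and denominator to get the reduced form.

(2n**3 - 14n**2 + 40n - 64)/(n + 4)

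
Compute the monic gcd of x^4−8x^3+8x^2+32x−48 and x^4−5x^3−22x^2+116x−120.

x^3−10x^2+28x−24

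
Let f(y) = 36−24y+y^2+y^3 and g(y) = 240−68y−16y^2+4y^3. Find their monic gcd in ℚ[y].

−3+y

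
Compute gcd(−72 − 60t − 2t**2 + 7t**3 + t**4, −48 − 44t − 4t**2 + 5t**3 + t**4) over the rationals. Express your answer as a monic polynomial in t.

−12 − 8t + t**2 + t**3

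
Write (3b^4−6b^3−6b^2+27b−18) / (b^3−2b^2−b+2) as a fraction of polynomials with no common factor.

Euclidean algorithm in ℚ[b]:
  3b^4−6b^3−6b^2+27b−18 = (3b)(b^3−2b^2−b+2) + (−3b^2+21b−18)
  b^3−2b^2−b+2 = (−(1/3)b−5/3)(−3b^2+21b−18) + (28b−28)
  −3b^2+21b−18 = (−(3/28)b+9/14)(28b−28) + (0)
Last nonzero remainder: 28b−28. Dividing through by 28 gives the monic gcd b−1.
Cancel b−1 from numerator and denominator to get the reduced form.

(3b^3−3b^2−9b+18)/(b^2−b−2)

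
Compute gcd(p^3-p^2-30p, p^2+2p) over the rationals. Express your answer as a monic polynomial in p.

By polynomial division,
  p^3-p^2-30p = (p-3)(p^2+2p) + (-24p)
  p^2+2p = (-(1/24)p-1/12)(-24p) + (0)
Last nonzero remainder: -24p. Dividing through by -24 gives the monic gcd p.

p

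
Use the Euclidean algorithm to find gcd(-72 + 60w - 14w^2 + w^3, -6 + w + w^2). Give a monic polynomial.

-2 + w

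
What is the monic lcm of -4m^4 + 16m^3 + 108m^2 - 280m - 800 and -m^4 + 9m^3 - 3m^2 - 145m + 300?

m^5 - 7m^4 - 15m^3 + 151m^2 - 10m - 600

Repeated division with remainder:
  -4m^4 + 16m^3 + 108m^2 - 280m - 800 = (4)(-m^4 + 9m^3 - 3m^2 - 145m + 300) + (-20m^3 + 120m^2 + 300m - 2000)
  -m^4 + 9m^3 - 3m^2 - 145m + 300 = ((1/20)m - 3/20)(-20m^3 + 120m^2 + 300m - 2000) + (0)
Last nonzero remainder: -20m^3 + 120m^2 + 300m - 2000. Dividing through by -20 gives the monic gcd m^3 - 6m^2 - 15m + 100.
Then lcm(f, g) = f·g / gcd(f, g); expanding and making the result monic gives the answer.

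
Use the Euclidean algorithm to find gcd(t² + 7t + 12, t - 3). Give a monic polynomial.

Apply the Euclidean algorithm:
  t² + 7t + 12 = (t + 10)(t - 3) + (42)
  t - 3 = ((1/42)t - 1/14)(42) + (0)
The last nonzero remainder is the constant 42, so the polynomials are coprime and gcd = 1.

1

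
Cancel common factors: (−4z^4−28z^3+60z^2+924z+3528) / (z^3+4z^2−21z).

By polynomial division,
  −4z^4−28z^3+60z^2+924z+3528 = (−4z−12)(z^3+4z^2−21z) + (24z^2+672z+3528)
  z^3+4z^2−21z = ((1/24)z−1)(24z^2+672z+3528) + (504z+3528)
  24z^2+672z+3528 = ((1/21)z+1)(504z+3528) + (0)
Last nonzero remainder: 504z+3528. Dividing through by 504 gives the monic gcd z+7.
Cancel z+7 from numerator and denominator to get the reduced form.

(−4z^3+60z+504)/(z^2−3z)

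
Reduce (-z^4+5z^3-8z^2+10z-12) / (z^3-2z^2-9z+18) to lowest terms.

(-z^2-2)/(z+3)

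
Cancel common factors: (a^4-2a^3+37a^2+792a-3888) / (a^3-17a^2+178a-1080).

(a^2+5a-36)/(a-10)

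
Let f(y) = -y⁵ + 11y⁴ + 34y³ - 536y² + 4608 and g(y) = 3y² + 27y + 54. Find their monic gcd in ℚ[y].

Euclidean algorithm in ℚ[y]:
  -y⁵ + 11y⁴ + 34y³ - 536y² + 4608 = (-(1/3)y³ + (20/3)y² - (128/3)y + 256/3)(3y² + 27y + 54) + (0)
Last nonzero remainder: 3y² + 27y + 54. Dividing through by 3 gives the monic gcd y² + 9y + 18.

y² + 9y + 18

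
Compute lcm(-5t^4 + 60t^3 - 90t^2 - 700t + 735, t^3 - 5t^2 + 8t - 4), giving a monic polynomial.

Repeated division with remainder:
  -5t^4 + 60t^3 - 90t^2 - 700t + 735 = (-5t + 35)(t^3 - 5t^2 + 8t - 4) + (125t^2 - 1000t + 875)
  t^3 - 5t^2 + 8t - 4 = ((1/125)t + 3/125)(125t^2 - 1000t + 875) + (25t - 25)
  125t^2 - 1000t + 875 = (5t - 35)(25t - 25) + (0)
Last nonzero remainder: 25t - 25. Dividing through by 25 gives the monic gcd t - 1.
Then lcm(f, g) = f·g / gcd(f, g); expanding and making the result monic gives the answer.

t^6 - 16t^5 + 70t^4 + 20t^3 - 635t^2 + 1148t - 588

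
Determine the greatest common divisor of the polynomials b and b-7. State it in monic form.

1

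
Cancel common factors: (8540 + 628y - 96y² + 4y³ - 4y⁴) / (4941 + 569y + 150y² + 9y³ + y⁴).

(140 + 8y - 4y²)/(81 + 8y + y²)

Euclidean algorithm in ℚ[y]:
  -4y⁴ + 4y³ - 96y² + 628y + 8540 = (-4)(y⁴ + 9y³ + 150y² + 569y + 4941) + (40y³ + 504y² + 2904y + 28304)
  y⁴ + 9y³ + 150y² + 569y + 4941 = ((1/40)y - 9/100)(40y³ + 504y² + 2904y + 28304) + ((3069/25)y² + (3069/25)y + 187209/25)
  40y³ + 504y² + 2904y + 28304 = ((1000/3069)y + 11600/3069)((3069/25)y² + (3069/25)y + 187209/25) + (0)
Last nonzero remainder: (3069/25)y² + (3069/25)y + 187209/25. Dividing through by 3069/25 gives the monic gcd y² + y + 61.
Cancel y² + y + 61 from numerator and denominator to get the reduced form.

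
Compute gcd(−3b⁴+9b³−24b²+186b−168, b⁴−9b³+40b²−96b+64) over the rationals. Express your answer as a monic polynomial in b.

b²−5b+4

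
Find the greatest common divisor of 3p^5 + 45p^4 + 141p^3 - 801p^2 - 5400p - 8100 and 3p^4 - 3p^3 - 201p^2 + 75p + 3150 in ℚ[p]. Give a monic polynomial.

p^3 + 6p^2 - 25p - 150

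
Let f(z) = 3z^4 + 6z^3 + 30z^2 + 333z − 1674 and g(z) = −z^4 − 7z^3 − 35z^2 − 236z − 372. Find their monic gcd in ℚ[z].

Repeated division with remainder:
  3z^4 + 6z^3 + 30z^2 + 333z − 1674 = (−3)(−z^4 − 7z^3 − 35z^2 − 236z − 372) + (−15z^3 − 75z^2 − 375z − 2790)
  −z^4 − 7z^3 − 35z^2 − 236z − 372 = ((1/15)z + 2/15)(−15z^3 − 75z^2 − 375z − 2790) + (0)
Last nonzero remainder: −15z^3 − 75z^2 − 375z − 2790. Dividing through by −15 gives the monic gcd z^3 + 5z^2 + 25z + 186.

z^3 + 5z^2 + 25z + 186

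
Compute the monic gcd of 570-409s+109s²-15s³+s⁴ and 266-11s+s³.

38-7s+s²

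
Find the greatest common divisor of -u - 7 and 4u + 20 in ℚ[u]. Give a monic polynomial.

Euclidean algorithm in ℚ[u]:
  -u - 7 = (-1/4)(4u + 20) + (-2)
  4u + 20 = (-2u - 10)(-2) + (0)
The last nonzero remainder is the constant -2, so the polynomials are coprime and gcd = 1.

1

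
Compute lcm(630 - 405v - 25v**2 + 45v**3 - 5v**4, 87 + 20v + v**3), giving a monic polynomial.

-3654 + 2727v - 224v**2 - 195v**3 + 61v**4 - 12v**5 + v**6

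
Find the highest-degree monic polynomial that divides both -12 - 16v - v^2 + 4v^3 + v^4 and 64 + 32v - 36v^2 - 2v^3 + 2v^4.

-2 - v + v^2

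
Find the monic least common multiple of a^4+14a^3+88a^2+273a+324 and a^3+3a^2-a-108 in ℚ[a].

a^5+10a^4+32a^3-79a^2-768a-1296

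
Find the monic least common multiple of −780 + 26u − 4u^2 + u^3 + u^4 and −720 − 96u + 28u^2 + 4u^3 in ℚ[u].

Apply the Euclidean algorithm:
  u^4 + u^3 − 4u^2 + 26u − 780 = ((1/4)u − 3/2)(4u^3 + 28u^2 − 96u − 720) + (62u^2 + 62u − 1860)
  4u^3 + 28u^2 − 96u − 720 = ((2/31)u + 12/31)(62u^2 + 62u − 1860) + (0)
Last nonzero remainder: 62u^2 + 62u − 1860. Dividing through by 62 gives the monic gcd u^2 + u − 30.
Then lcm(f, g) = f·g / gcd(f, g); expanding and making the result monic gives the answer.

−4680 − 624u + 2u^2 + 2u^3 + 7u^4 + u^5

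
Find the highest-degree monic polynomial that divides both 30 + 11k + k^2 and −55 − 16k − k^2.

5 + k

Euclidean algorithm in ℚ[k]:
  k^2 + 11k + 30 = (−1)(−k^2 − 16k − 55) + (−5k − 25)
  −k^2 − 16k − 55 = ((1/5)k + 11/5)(−5k − 25) + (0)
Last nonzero remainder: −5k − 25. Dividing through by −5 gives the monic gcd k + 5.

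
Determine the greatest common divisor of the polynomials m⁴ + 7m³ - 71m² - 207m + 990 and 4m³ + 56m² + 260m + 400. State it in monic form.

m + 5

Repeated division with remainder:
  m⁴ + 7m³ - 71m² - 207m + 990 = ((1/4)m - 7/4)(4m³ + 56m² + 260m + 400) + (-38m² + 148m + 1690)
  4m³ + 56m² + 260m + 400 = (-(2/19)m - 680/361)(-38m² + 148m + 1690) + ((258720/361)m + 1293600/361)
  -38m² + 148m + 1690 = (-(6859/129360)m + 61009/129360)((258720/361)m + 1293600/361) + (0)
Last nonzero remainder: (258720/361)m + 1293600/361. Dividing through by 258720/361 gives the monic gcd m + 5.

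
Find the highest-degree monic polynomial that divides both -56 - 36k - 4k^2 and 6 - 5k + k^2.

Repeated division with remainder:
  -4k^2 - 36k - 56 = (-4)(k^2 - 5k + 6) + (-56k - 32)
  k^2 - 5k + 6 = (-(1/56)k + 39/392)(-56k - 32) + (450/49)
  -56k - 32 = (-(1372/225)k - 784/225)(450/49) + (0)
The last nonzero remainder is the constant 450/49, so the polynomials are coprime and gcd = 1.

1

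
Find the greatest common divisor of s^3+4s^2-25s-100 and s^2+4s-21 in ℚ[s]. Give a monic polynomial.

1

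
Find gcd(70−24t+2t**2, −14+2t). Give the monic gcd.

Repeated division with remainder:
  2t**2−24t+70 = (t−5)(2t−14) + (0)
Last nonzero remainder: 2t−14. Dividing through by 2 gives the monic gcd t−7.

−7+t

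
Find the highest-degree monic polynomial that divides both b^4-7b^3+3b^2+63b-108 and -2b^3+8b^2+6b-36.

b^2-6b+9

Repeated division with remainder:
  b^4-7b^3+3b^2+63b-108 = (-(1/2)b+3/2)(-2b^3+8b^2+6b-36) + (-6b^2+36b-54)
  -2b^3+8b^2+6b-36 = ((1/3)b+2/3)(-6b^2+36b-54) + (0)
Last nonzero remainder: -6b^2+36b-54. Dividing through by -6 gives the monic gcd b^2-6b+9.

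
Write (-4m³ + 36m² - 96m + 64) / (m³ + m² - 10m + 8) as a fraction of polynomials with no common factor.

(-4m² + 32m - 64)/(m² + 2m - 8)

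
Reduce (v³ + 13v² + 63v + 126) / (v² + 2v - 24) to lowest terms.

(v² + 7v + 21)/(v - 4)

By polynomial division,
  v³ + 13v² + 63v + 126 = (v + 11)(v² + 2v - 24) + (65v + 390)
  v² + 2v - 24 = ((1/65)v - 4/65)(65v + 390) + (0)
Last nonzero remainder: 65v + 390. Dividing through by 65 gives the monic gcd v + 6.
Cancel v + 6 from numerator and denominator to get the reduced form.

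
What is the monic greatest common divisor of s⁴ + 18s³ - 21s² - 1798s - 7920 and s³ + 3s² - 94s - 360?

s² - s - 90

Euclidean algorithm in ℚ[s]:
  s⁴ + 18s³ - 21s² - 1798s - 7920 = (s + 15)(s³ + 3s² - 94s - 360) + (28s² - 28s - 2520)
  s³ + 3s² - 94s - 360 = ((1/28)s + 1/7)(28s² - 28s - 2520) + (0)
Last nonzero remainder: 28s² - 28s - 2520. Dividing through by 28 gives the monic gcd s² - s - 90.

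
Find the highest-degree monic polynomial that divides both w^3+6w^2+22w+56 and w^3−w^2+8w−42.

By polynomial division,
  w^3+6w^2+22w+56 = (w^3−w^2+8w−42) + (7w^2+14w+98)
  w^3−w^2+8w−42 = ((1/7)w−3/7)(7w^2+14w+98) + (0)
Last nonzero remainder: 7w^2+14w+98. Dividing through by 7 gives the monic gcd w^2+2w+14.

w^2+2w+14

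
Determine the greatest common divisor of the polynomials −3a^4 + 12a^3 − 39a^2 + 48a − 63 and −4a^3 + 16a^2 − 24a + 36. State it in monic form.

a^2 − a + 3

Euclidean algorithm in ℚ[a]:
  −3a^4 + 12a^3 − 39a^2 + 48a − 63 = ((3/4)a)(−4a^3 + 16a^2 − 24a + 36) + (−21a^2 + 21a − 63)
  −4a^3 + 16a^2 − 24a + 36 = ((4/21)a − 4/7)(−21a^2 + 21a − 63) + (0)
Last nonzero remainder: −21a^2 + 21a − 63. Dividing through by −21 gives the monic gcd a^2 − a + 3.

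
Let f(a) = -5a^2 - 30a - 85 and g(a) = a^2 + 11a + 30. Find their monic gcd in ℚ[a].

1

Apply the Euclidean algorithm:
  -5a^2 - 30a - 85 = (-5)(a^2 + 11a + 30) + (25a + 65)
  a^2 + 11a + 30 = ((1/25)a + 42/125)(25a + 65) + (204/25)
  25a + 65 = ((625/204)a + 1625/204)(204/25) + (0)
The last nonzero remainder is the constant 204/25, so the polynomials are coprime and gcd = 1.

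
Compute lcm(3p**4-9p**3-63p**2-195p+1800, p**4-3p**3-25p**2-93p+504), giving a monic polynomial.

Repeated division with remainder:
  3p**4-9p**3-63p**2-195p+1800 = (3)(p**4-3p**3-25p**2-93p+504) + (12p**2+84p+288)
  p**4-3p**3-25p**2-93p+504 = ((1/12)p**2-(5/6)p+7/4)(12p**2+84p+288) + (0)
Last nonzero remainder: 12p**2+84p+288. Dividing through by 12 gives the monic gcd p**2+7p+24.
Then lcm(f, g) = f·g / gcd(f, g); expanding and making the result monic gives the answer.

p**6-13p**5+30p**4+82p**3+809p**2-7365p+12600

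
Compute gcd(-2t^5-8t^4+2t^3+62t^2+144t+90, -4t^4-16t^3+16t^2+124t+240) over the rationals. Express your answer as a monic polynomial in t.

t^3-4t-15

Apply the Euclidean algorithm:
  -2t^5-8t^4+2t^3+62t^2+144t+90 = ((1/2)t)(-4t^4-16t^3+16t^2+124t+240) + (-6t^3+24t+90)
  -4t^4-16t^3+16t^2+124t+240 = ((2/3)t+8/3)(-6t^3+24t+90) + (0)
Last nonzero remainder: -6t^3+24t+90. Dividing through by -6 gives the monic gcd t^3-4t-15.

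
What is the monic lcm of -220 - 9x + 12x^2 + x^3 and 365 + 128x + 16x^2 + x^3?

-16060 - 3077x + 557x^2 + 196x^3 + 23x^4 + x^5

Repeated division with remainder:
  x^3 + 12x^2 - 9x - 220 = (x^3 + 16x^2 + 128x + 365) + (-4x^2 - 137x - 585)
  x^3 + 16x^2 + 128x + 365 = (-(1/4)x + 73/16)(-4x^2 - 137x - 585) + ((9709/16)x + 48545/16)
  -4x^2 - 137x - 585 = (-(64/9709)x - 1872/9709)((9709/16)x + 48545/16) + (0)
Last nonzero remainder: (9709/16)x + 48545/16. Dividing through by 9709/16 gives the monic gcd x + 5.
Then lcm(f, g) = f·g / gcd(f, g); expanding and making the result monic gives the answer.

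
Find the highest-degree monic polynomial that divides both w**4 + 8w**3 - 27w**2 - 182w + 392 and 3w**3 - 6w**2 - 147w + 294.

w**2 + 5w - 14

Euclidean algorithm in ℚ[w]:
  w**4 + 8w**3 - 27w**2 - 182w + 392 = ((1/3)w + 10/3)(3w**3 - 6w**2 - 147w + 294) + (42w**2 + 210w - 588)
  3w**3 - 6w**2 - 147w + 294 = ((1/14)w - 1/2)(42w**2 + 210w - 588) + (0)
Last nonzero remainder: 42w**2 + 210w - 588. Dividing through by 42 gives the monic gcd w**2 + 5w - 14.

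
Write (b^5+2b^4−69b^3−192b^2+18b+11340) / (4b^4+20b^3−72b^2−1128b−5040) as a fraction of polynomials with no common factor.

Euclidean algorithm in ℚ[b]:
  b^5+2b^4−69b^3−192b^2+18b+11340 = ((1/4)b−3/4)(4b^4+20b^3−72b^2−1128b−5040) + (−36b^3+36b^2+432b+7560)
  4b^4+20b^3−72b^2−1128b−5040 = (−(1/9)b−2/3)(−36b^3+36b^2+432b+7560) + (0)
Last nonzero remainder: −36b^3+36b^2+432b+7560. Dividing through by −36 gives the monic gcd b^3−b^2−12b−210.
Cancel b^3−b^2−12b−210 from numerator and denominator to get the reduced form.

(b^2+3b−54)/(4b+24)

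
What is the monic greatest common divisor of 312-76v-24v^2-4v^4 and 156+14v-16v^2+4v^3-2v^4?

13-v+v^2

Euclidean algorithm in ℚ[v]:
  -4v^4-24v^2-76v+312 = (2)(-2v^4+4v^3-16v^2+14v+156) + (-8v^3+8v^2-104v)
  -2v^4+4v^3-16v^2+14v+156 = ((1/4)v-1/4)(-8v^3+8v^2-104v) + (12v^2-12v+156)
  -8v^3+8v^2-104v = (-(2/3)v)(12v^2-12v+156) + (0)
Last nonzero remainder: 12v^2-12v+156. Dividing through by 12 gives the monic gcd v^2-v+13.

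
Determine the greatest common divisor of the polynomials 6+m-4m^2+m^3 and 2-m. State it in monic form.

-2+m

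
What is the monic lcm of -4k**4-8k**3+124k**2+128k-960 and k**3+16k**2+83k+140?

k**5+9k**4-17k**3-249k**2+16k+1680

By polynomial division,
  -4k**4-8k**3+124k**2+128k-960 = (-4k+56)(k**3+16k**2+83k+140) + (-440k**2-3960k-8800)
  k**3+16k**2+83k+140 = (-(1/440)k-7/440)(-440k**2-3960k-8800) + (0)
Last nonzero remainder: -440k**2-3960k-8800. Dividing through by -440 gives the monic gcd k**2+9k+20.
Then lcm(f, g) = f·g / gcd(f, g); expanding and making the result monic gives the answer.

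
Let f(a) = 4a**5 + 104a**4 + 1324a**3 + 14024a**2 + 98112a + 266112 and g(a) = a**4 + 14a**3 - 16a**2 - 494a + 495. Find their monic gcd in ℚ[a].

a**2 + 20a + 99

By polynomial division,
  4a**5 + 104a**4 + 1324a**3 + 14024a**2 + 98112a + 266112 = (4a + 48)(a**4 + 14a**3 - 16a**2 - 494a + 495) + (716a**3 + 16768a**2 + 119844a + 242352)
  a**4 + 14a**3 - 16a**2 - 494a + 495 = ((1/716)a - 843/64082)(716a**3 + 16768a**2 + 119844a + 242352) + ((1192037/32041)a**2 + (23840740/32041)a + 118011663/32041)
  716a**3 + 16768a**2 + 119844a + 242352 = ((22941356/1192037)a + 78436368/1192037)((1192037/32041)a**2 + (23840740/32041)a + 118011663/32041) + (0)
Last nonzero remainder: (1192037/32041)a**2 + (23840740/32041)a + 118011663/32041. Dividing through by 1192037/32041 gives the monic gcd a**2 + 20a + 99.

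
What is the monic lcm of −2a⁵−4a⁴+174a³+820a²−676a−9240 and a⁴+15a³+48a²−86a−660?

a⁶+12a⁵−67a⁴−1280a³−3762a²+8000a+46200

Apply the Euclidean algorithm:
  −2a⁵−4a⁴+174a³+820a²−676a−9240 = (−2a+26)(a⁴+15a³+48a²−86a−660) + (−120a³−600a²+240a+7920)
  a⁴+15a³+48a²−86a−660 = (−(1/120)a−1/12)(−120a³−600a²+240a+7920) + (0)
Last nonzero remainder: −120a³−600a²+240a+7920. Dividing through by −120 gives the monic gcd a³+5a²−2a−66.
Then lcm(f, g) = f·g / gcd(f, g); expanding and making the result monic gives the answer.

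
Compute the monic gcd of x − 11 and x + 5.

1

Euclidean algorithm in ℚ[x]:
  x − 11 = (x + 5) + (−16)
  x + 5 = (−(1/16)x − 5/16)(−16) + (0)
The last nonzero remainder is the constant −16, so the polynomials are coprime and gcd = 1.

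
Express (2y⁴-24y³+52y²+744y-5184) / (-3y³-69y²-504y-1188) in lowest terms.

Euclidean algorithm in ℚ[y]:
  2y⁴-24y³+52y²+744y-5184 = (-(2/3)y+70/3)(-3y³-69y²-504y-1188) + (1326y²+11712y+22536)
  -3y³-69y²-504y-1188 = (-(1/442)y-3131/97682)(1326y²+11712y+22536) + (-(3790500/48841)y-22743000/48841)
  1326y²+11712y+22536 = (-(10793861/631750)y-15287233/315875)(-(3790500/48841)y-22743000/48841) + (0)
Last nonzero remainder: -(3790500/48841)y-22743000/48841. Dividing through by -3790500/48841 gives the monic gcd y+6.
Cancel y+6 from numerator and denominator to get the reduced form.

(-2y³+36y²-268y+864)/(3y²+51y+198)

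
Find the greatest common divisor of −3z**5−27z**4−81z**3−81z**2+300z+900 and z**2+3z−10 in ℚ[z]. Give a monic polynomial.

z**2+3z−10

By polynomial division,
  −3z**5−27z**4−81z**3−81z**2+300z+900 = (−3z**3−18z**2−57z−90)(z**2+3z−10) + (0)
The last nonzero remainder z**2+3z−10 is already monic.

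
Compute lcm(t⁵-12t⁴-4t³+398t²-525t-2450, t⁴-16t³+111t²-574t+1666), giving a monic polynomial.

t⁷-14t⁶+54t⁵-2t⁴-1457t³+12132t²-12950t-83300

Euclidean algorithm in ℚ[t]:
  t⁵-12t⁴-4t³+398t²-525t-2450 = (t+4)(t⁴-16t³+111t²-574t+1666) + (-51t³+528t²+105t-9114)
  t⁴-16t³+111t²-574t+1666 = (-(1/51)t+32/289)(-51t³+528t²+105t-9114) + ((15778/289)t²-(220892/289)t+773122/289)
  -51t³+528t²+105t-9114 = (-(14739/15778)t-26877/7889)((15778/289)t²-(220892/289)t+773122/289) + (0)
Last nonzero remainder: (15778/289)t²-(220892/289)t+773122/289. Dividing through by 15778/289 gives the monic gcd t²-14t+49.
Then lcm(f, g) = f·g / gcd(f, g); expanding and making the result monic gives the answer.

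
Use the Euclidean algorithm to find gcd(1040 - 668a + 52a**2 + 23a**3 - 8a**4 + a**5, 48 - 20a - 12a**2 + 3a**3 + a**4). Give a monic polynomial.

By polynomial division,
  a**5 - 8a**4 + 23a**3 + 52a**2 - 668a + 1040 = (a - 11)(a**4 + 3a**3 - 12a**2 - 20a + 48) + (68a**3 - 60a**2 - 936a + 1568)
  a**4 + 3a**3 - 12a**2 - 20a + 48 = ((1/68)a + 33/578)(68a**3 - 60a**2 - 936a + 1568) + ((1500/289)a**2 + (3000/289)a - 12000/289)
  68a**3 - 60a**2 - 936a + 1568 = ((4913/375)a - 14161/375)((1500/289)a**2 + (3000/289)a - 12000/289) + (0)
Last nonzero remainder: (1500/289)a**2 + (3000/289)a - 12000/289. Dividing through by 1500/289 gives the monic gcd a**2 + 2a - 8.

-8 + 2a + a**2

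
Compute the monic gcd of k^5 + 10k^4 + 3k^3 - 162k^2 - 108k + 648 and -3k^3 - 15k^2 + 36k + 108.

k^2 + 3k - 18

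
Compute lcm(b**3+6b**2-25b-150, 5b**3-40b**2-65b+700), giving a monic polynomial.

Euclidean algorithm in ℚ[b]:
  b**3+6b**2-25b-150 = (1/5)(5b**3-40b**2-65b+700) + (14b**2-12b-290)
  5b**3-40b**2-65b+700 = ((5/14)b-125/49)(14b**2-12b-290) + ((390/49)b-1950/49)
  14b**2-12b-290 = ((343/195)b+1421/195)((390/49)b-1950/49) + (0)
Last nonzero remainder: (390/49)b-1950/49. Dividing through by 390/49 gives the monic gcd b-5.
Then lcm(f, g) = f·g / gcd(f, g); expanding and making the result monic gives the answer.

b**5+3b**4-71b**3-243b**2+1150b+4200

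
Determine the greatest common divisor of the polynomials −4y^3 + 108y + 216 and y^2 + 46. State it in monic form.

Repeated division with remainder:
  −4y^3 + 108y + 216 = (−4y)(y^2 + 46) + (292y + 216)
  y^2 + 46 = ((1/292)y − 27/10658)(292y + 216) + (248050/5329)
  292y + 216 = ((778034/124025)y + 575532/124025)(248050/5329) + (0)
The last nonzero remainder is the constant 248050/5329, so the polynomials are coprime and gcd = 1.

1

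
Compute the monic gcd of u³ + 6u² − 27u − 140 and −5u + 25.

u − 5

By polynomial division,
  u³ + 6u² − 27u − 140 = (−(1/5)u² − (11/5)u − 28/5)(−5u + 25) + (0)
Last nonzero remainder: −5u + 25. Dividing through by −5 gives the monic gcd u − 5.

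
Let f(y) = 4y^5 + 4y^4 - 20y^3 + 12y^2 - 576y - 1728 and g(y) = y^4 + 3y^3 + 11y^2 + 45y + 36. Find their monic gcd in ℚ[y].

Apply the Euclidean algorithm:
  4y^5 + 4y^4 - 20y^3 + 12y^2 - 576y - 1728 = (4y - 8)(y^4 + 3y^3 + 11y^2 + 45y + 36) + (-40y^3 - 80y^2 - 360y - 1440)
  y^4 + 3y^3 + 11y^2 + 45y + 36 = (-(1/40)y - 1/40)(-40y^3 - 80y^2 - 360y - 1440) + (0)
Last nonzero remainder: -40y^3 - 80y^2 - 360y - 1440. Dividing through by -40 gives the monic gcd y^3 + 2y^2 + 9y + 36.

y^3 + 2y^2 + 9y + 36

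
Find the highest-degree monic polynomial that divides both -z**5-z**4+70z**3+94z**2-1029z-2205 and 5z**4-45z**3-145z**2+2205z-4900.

z**3-5z**2-49z+245

By polynomial division,
  -z**5-z**4+70z**3+94z**2-1029z-2205 = (-(1/5)z-2)(5z**4-45z**3-145z**2+2205z-4900) + (-49z**3+245z**2+2401z-12005)
  5z**4-45z**3-145z**2+2205z-4900 = (-(5/49)z+20/49)(-49z**3+245z**2+2401z-12005) + (0)
Last nonzero remainder: -49z**3+245z**2+2401z-12005. Dividing through by -49 gives the monic gcd z**3-5z**2-49z+245.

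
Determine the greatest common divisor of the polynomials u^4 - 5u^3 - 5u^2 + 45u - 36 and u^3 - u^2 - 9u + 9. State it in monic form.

Repeated division with remainder:
  u^4 - 5u^3 - 5u^2 + 45u - 36 = (u - 4)(u^3 - u^2 - 9u + 9) + (0)
The last nonzero remainder u^3 - u^2 - 9u + 9 is already monic.

u^3 - u^2 - 9u + 9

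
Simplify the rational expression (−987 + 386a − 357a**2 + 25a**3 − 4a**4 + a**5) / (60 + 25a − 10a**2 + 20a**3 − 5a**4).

By polynomial division,
  a**5 − 4a**4 + 25a**3 − 357a**2 + 386a − 987 = (−(1/5)a)(−5a**4 + 20a**3 − 10a**2 + 25a + 60) + (23a**3 − 352a**2 + 398a − 987)
  −5a**4 + 20a**3 − 10a**2 + 25a + 60 = (−(5/23)a − 1300/529)(23a**3 − 352a**2 + 398a − 987) + (−(417120/529)a**2 + (417120/529)a − 1251360/529)
  23a**3 − 352a**2 + 398a − 987 = (−(12167/417120)a + 174041/417120)(−(417120/529)a**2 + (417120/529)a − 1251360/529) + (0)
Last nonzero remainder: −(417120/529)a**2 + (417120/529)a − 1251360/529. Dividing through by −417120/529 gives the monic gcd a**2 − a + 3.
Cancel a**2 − a + 3 from numerator and denominator to get the reduced form.

(329 − 19a + 3a**2 − a**3)/(−20 − 15a + 5a**2)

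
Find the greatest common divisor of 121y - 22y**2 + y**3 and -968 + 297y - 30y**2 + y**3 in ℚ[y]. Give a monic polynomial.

By polynomial division,
  y**3 - 22y**2 + 121y = (y**3 - 30y**2 + 297y - 968) + (8y**2 - 176y + 968)
  y**3 - 30y**2 + 297y - 968 = ((1/8)y - 1)(8y**2 - 176y + 968) + (0)
Last nonzero remainder: 8y**2 - 176y + 968. Dividing through by 8 gives the monic gcd y**2 - 22y + 121.

121 - 22y + y**2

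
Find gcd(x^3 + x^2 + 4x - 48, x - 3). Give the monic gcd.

x - 3

Euclidean algorithm in ℚ[x]:
  x^3 + x^2 + 4x - 48 = (x^2 + 4x + 16)(x - 3) + (0)
The last nonzero remainder x - 3 is already monic.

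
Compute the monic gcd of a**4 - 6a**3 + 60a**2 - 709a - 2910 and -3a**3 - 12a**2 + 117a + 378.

Apply the Euclidean algorithm:
  a**4 - 6a**3 + 60a**2 - 709a - 2910 = (-(1/3)a + 10/3)(-3a**3 - 12a**2 + 117a + 378) + (139a**2 - 973a - 4170)
  -3a**3 - 12a**2 + 117a + 378 = (-(3/139)a - 33/139)(139a**2 - 973a - 4170) + (-204a - 612)
  139a**2 - 973a - 4170 = (-(139/204)a + 695/102)(-204a - 612) + (0)
Last nonzero remainder: -204a - 612. Dividing through by -204 gives the monic gcd a + 3.

a + 3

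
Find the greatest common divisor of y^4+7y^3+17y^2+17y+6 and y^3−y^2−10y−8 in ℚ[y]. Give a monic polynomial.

Repeated division with remainder:
  y^4+7y^3+17y^2+17y+6 = (y+8)(y^3−y^2−10y−8) + (35y^2+105y+70)
  y^3−y^2−10y−8 = ((1/35)y−4/35)(35y^2+105y+70) + (0)
Last nonzero remainder: 35y^2+105y+70. Dividing through by 35 gives the monic gcd y^2+3y+2.

y^2+3y+2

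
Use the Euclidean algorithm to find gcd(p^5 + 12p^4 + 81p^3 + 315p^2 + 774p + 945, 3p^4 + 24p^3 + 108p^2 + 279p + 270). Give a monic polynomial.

Repeated division with remainder:
  p^5 + 12p^4 + 81p^3 + 315p^2 + 774p + 945 = ((1/3)p + 4/3)(3p^4 + 24p^3 + 108p^2 + 279p + 270) + (13p^3 + 78p^2 + 312p + 585)
  3p^4 + 24p^3 + 108p^2 + 279p + 270 = ((3/13)p + 6/13)(13p^3 + 78p^2 + 312p + 585) + (0)
Last nonzero remainder: 13p^3 + 78p^2 + 312p + 585. Dividing through by 13 gives the monic gcd p^3 + 6p^2 + 24p + 45.

p^3 + 6p^2 + 24p + 45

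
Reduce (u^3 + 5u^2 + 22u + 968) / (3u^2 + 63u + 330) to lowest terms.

(u^2 - 6u + 88)/(3u + 30)

Repeated division with remainder:
  u^3 + 5u^2 + 22u + 968 = ((1/3)u - 16/3)(3u^2 + 63u + 330) + (248u + 2728)
  3u^2 + 63u + 330 = ((3/248)u + 15/124)(248u + 2728) + (0)
Last nonzero remainder: 248u + 2728. Dividing through by 248 gives the monic gcd u + 11.
Cancel u + 11 from numerator and denominator to get the reduced form.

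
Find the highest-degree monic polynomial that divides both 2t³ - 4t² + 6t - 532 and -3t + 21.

Apply the Euclidean algorithm:
  2t³ - 4t² + 6t - 532 = (-(2/3)t² - (10/3)t - 76/3)(-3t + 21) + (0)
Last nonzero remainder: -3t + 21. Dividing through by -3 gives the monic gcd t - 7.

t - 7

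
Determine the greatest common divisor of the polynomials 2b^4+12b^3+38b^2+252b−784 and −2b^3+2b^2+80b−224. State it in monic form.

b+7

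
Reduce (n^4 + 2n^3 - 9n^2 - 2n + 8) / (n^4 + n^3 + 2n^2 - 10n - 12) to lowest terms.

(n^2 + 3n - 4)/(n^2 + 2n + 6)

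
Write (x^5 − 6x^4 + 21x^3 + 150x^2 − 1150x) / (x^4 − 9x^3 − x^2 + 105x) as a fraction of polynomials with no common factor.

(x^3 − x^2 + 16x + 230)/(x^2 − 4x − 21)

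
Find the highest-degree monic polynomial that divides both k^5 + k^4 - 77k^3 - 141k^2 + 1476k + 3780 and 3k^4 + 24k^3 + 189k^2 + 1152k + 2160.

Repeated division with remainder:
  k^5 + k^4 - 77k^3 - 141k^2 + 1476k + 3780 = ((1/3)k - 7/3)(3k^4 + 24k^3 + 189k^2 + 1152k + 2160) + (-84k^3 - 84k^2 + 3444k + 8820)
  3k^4 + 24k^3 + 189k^2 + 1152k + 2160 = (-(1/28)k - 1/4)(-84k^3 - 84k^2 + 3444k + 8820) + (291k^2 + 2328k + 4365)
  -84k^3 - 84k^2 + 3444k + 8820 = (-(28/97)k + 196/97)(291k^2 + 2328k + 4365) + (0)
Last nonzero remainder: 291k^2 + 2328k + 4365. Dividing through by 291 gives the monic gcd k^2 + 8k + 15.

k^2 + 8k + 15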